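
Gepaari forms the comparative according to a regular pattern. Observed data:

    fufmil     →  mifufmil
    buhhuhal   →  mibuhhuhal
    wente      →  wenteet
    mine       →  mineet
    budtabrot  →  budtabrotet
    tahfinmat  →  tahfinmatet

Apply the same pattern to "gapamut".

"gapamut" ends in -t. The stems ending in -t (budtabrot → budtabrotet, tahfinmat → tahfinmatet) add -et.
The other pattern: stems ending in -l add the prefix mi-.
So gapamut → gapamutet.

gapamutet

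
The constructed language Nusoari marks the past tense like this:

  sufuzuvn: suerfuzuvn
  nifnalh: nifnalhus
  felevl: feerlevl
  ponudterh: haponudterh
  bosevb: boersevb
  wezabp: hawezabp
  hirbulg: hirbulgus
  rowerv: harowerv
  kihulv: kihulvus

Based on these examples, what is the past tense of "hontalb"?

hontalbus

kihulv and rowerv both end in -v yet inflect differently (kihulvus, harowerv), so the final letter is not what conditions the rule; the second-to-last letter is.
"hontalb" has second-to-last letter 'l'. The stems whose second-to-last letter is 'l' (nifnalh → nifnalhus, kihulv → kihulvus, hirbulg → hirbulgus) add -us.
The other patterns: stems whose second-to-last letter is 'v' insert -er- after the first vowel; stems whose second-to-last letter is 'b' or 'r' add the prefix ha-.
So hontalb → hontalbus.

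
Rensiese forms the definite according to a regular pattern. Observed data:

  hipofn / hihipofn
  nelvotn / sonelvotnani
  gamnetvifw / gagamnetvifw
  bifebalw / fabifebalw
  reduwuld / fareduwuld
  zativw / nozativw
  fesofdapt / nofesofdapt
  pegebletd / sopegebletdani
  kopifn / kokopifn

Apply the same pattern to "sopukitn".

sosopukitnani

zativw and gamnetvifw both end in -w yet inflect differently (nozativw, gagamnetvifw), so the final letter is not what conditions the rule; the second-to-last letter is.
"sopukitn" has second-to-last letter 't'. The stems whose second-to-last letter is 't' (pegebletd → sopegebletdani, nelvotn → sonelvotnani) add so- … -ani around the stem.
The other patterns: stems whose second-to-last letter is 'p' or 'v' add the prefix no-; stems whose second-to-last letter is 'f' repeat the first consonant+vowel as a prefix; stems whose second-to-last letter is 'l' add the prefix fa-.
So sopukitn → sosopukitnani.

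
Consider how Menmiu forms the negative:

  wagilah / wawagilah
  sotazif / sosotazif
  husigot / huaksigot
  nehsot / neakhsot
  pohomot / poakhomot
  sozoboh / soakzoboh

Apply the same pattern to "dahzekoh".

sozoboh and wagilah both end in -h yet inflect differently (soakzoboh, wawagilah), so the final letter is not what conditions the rule; the last vowel is.
"dahzekoh" has last vowel 'o'. The stems whose last vowel is 'o' (husigot → huaksigot, pohomot → poakhomot, nehsot → neakhsot) insert -ak- after the first vowel.
The other pattern: stems whose last vowel is 'a' or 'i' repeat the first consonant+vowel as a prefix.
So dahzekoh → daakhzekoh.

daakhzekoh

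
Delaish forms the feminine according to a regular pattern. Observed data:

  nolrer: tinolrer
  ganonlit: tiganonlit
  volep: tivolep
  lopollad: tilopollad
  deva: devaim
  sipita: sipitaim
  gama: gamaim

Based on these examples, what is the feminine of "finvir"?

"finvir" ends in a consonant. The stems ending in a consonant (nolrer → tinolrer, ganonlit → tiganonlit, volep → tivolep) add the prefix ti-.
The other pattern: stems ending in a vowel add -im.
So finvir → tifinvir.

tifinvir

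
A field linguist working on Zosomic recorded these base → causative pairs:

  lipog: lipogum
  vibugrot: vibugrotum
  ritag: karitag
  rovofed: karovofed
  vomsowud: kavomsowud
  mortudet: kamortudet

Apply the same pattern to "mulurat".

lipog and ritag both end in -g yet inflect differently (lipogum, karitag), so the final letter is not what conditions the rule; the last vowel is.
"mulurat" has last vowel 'a'. The one such stem in the data (ritag → karitag) adds the prefix ka-, so the same rule applies.
The other pattern: stems whose last vowel is 'o' add -um.
So mulurat → kamulurat.

kamulurat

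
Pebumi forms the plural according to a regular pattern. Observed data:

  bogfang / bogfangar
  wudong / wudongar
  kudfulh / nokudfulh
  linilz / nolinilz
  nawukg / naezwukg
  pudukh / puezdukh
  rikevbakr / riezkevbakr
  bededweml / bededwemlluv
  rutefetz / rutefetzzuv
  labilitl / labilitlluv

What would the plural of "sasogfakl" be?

saezsogfakl

bogfang and nawukg both end in -g yet inflect differently (bogfangar, naezwukg), so the final letter is not what conditions the rule; the second-to-last letter is.
"sasogfakl" has second-to-last letter 'k'. The stems whose second-to-last letter is 'k' (nawukg → naezwukg, pudukh → puezdukh, rikevbakr → riezkevbakr) insert -ez- after the first vowel.
The other patterns: stems whose second-to-last letter is 'n' add -ar; stems whose second-to-last letter is 'l' add the prefix no-; stems whose second-to-last letter is 'm' or 't' double the final consonant and add -uv.
So sasogfakl → saezsogfakl.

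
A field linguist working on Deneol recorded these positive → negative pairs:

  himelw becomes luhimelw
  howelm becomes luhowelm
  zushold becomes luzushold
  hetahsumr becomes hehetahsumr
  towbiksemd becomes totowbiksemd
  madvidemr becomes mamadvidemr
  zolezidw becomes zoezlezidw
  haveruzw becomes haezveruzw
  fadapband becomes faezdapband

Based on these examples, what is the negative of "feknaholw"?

zushold and towbiksemd both end in -d yet inflect differently (luzushold, totowbiksemd), so the final letter is not what conditions the rule; the second-to-last letter is.
"feknaholw" has second-to-last letter 'l'. The stems whose second-to-last letter is 'l' (himelw → luhimelw, howelm → luhowelm, zushold → luzushold) add the prefix lu-.
So feknaholw → lufeknaholw.

lufeknaholw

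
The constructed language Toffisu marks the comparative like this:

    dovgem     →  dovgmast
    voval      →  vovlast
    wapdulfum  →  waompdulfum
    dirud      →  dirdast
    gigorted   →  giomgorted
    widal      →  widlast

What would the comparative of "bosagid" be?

boomsagid

gigorted and dirud both end in -d yet inflect differently (giomgorted, dirdast), so the final letter is not what conditions the rule; the number of vowels is.
"bosagid" has 3 vowels. The stems with 3 vowels (wapdulfum → waompdulfum, gigorted → giomgorted) insert -om- after the first vowel.
The other pattern: stems with 2 vowels delete the last vowel and add -ast.
So bosagid → boomsagid.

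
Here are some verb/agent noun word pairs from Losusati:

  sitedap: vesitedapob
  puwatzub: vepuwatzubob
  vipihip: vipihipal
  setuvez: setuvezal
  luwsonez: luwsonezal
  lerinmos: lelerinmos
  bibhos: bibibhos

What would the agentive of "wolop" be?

"wolop" has last vowel 'o'. The stems whose last vowel is 'o' (lerinmos → lelerinmos, bibhos → bibibhos) repeat the first consonant+vowel as a prefix.
The other patterns: stems whose last vowel is 'a' or 'u' add ve- … -ob around the stem; stems whose last vowel is 'e' or 'i' add -al.
So wolop → wowolop.

wowolop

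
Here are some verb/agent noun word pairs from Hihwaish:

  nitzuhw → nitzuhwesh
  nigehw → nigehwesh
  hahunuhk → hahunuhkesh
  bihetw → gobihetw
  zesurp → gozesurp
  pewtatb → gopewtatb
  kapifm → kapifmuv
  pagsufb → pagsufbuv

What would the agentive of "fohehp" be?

"fohehp" has second-to-last letter 'h'. The stems whose second-to-last letter is 'h' (nitzuhw → nitzuhwesh, nigehw → nigehwesh, hahunuhk → hahunuhkesh) add -esh.
So fohehp → fohehpesh.

fohehpesh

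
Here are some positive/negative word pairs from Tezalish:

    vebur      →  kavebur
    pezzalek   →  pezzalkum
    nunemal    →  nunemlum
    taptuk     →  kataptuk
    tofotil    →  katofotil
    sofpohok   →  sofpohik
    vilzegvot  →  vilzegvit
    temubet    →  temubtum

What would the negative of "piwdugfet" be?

temubet and vilzegvot both end in -t yet inflect differently (temubtum, vilzegvit), so the final letter is not what conditions the rule; the last vowel is.
"piwdugfet" has last vowel 'e'. The stems whose last vowel is 'e' (temubet → temubtum, pezzalek → pezzalkum) delete the last vowel and add -um.
So piwdugfet → piwdugftum.

piwdugftum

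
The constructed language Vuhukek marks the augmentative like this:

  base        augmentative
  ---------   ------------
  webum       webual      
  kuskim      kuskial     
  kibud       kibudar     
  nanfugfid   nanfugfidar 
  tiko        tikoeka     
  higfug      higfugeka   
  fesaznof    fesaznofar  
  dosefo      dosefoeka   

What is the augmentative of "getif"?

"getif" ends in -f. The one such stem in the data (fesaznof → fesaznofar) adds -ar, so the same rule applies.
The other patterns: stems ending in -m drop the final letter and add -al; stems ending in -g or -o add -eka.
So getif → getifar.

getifar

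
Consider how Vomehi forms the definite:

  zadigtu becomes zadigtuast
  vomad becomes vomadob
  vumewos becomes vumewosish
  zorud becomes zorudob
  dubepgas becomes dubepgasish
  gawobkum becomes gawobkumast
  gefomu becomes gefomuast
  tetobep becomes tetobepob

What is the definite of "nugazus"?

vomad and dubepgas both have last vowel 'a' yet inflect differently (vomadob, dubepgasish), so the last vowel is not what conditions the rule; the final letter is.
"nugazus" ends in -s. The stems ending in -s (vumewos → vumewosish, dubepgas → dubepgasish) add -ish.
So nugazus → nugazusish.

nugazusish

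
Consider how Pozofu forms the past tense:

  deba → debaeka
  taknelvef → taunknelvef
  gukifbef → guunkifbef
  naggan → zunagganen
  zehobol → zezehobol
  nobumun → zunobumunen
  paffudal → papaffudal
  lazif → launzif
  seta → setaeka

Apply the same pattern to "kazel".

deba and paffudal both have last vowel 'a' yet inflect differently (debaeka, papaffudal), so the last vowel is not what conditions the rule; the final letter is.
"kazel" ends in -l. The stems ending in -l (zehobol → zezehobol, paffudal → papaffudal) repeat the first consonant+vowel as a prefix.
So kazel → kakazel.

kakazel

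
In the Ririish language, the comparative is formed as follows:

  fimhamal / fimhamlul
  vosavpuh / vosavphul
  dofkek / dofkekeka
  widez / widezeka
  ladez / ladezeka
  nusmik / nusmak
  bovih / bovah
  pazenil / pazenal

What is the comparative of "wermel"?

wermeleka

dofkek and nusmik both end in -k yet inflect differently (dofkekeka, nusmak), so the final letter is not what conditions the rule; the last vowel is.
"wermel" has last vowel 'e'. The stems whose last vowel is 'e' (dofkek → dofkekeka, widez → widezeka, ladez → ladezeka) add -eka.
The other patterns: stems whose last vowel is 'a' or 'u' delete the last vowel and add -ul; stems whose last vowel is 'i' change the last vowel to 'a'.
So wermel → wermeleka.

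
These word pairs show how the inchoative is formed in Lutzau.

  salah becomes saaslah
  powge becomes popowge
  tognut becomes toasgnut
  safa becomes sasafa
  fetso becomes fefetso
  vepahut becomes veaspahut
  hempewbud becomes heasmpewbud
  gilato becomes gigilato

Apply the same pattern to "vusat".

vuassat

safa and salah both have last vowel 'a' yet inflect differently (sasafa, saaslah), so the last vowel is not what conditions the rule; whether the stem ends in a vowel or a consonant is.
"vusat" ends in a consonant. The stems ending in a consonant (hempewbud → heasmpewbud, tognut → toasgnut, salah → saaslah) insert -as- after the first vowel.
The other pattern: stems ending in a vowel repeat the first consonant+vowel as a prefix.
So vusat → vuassat.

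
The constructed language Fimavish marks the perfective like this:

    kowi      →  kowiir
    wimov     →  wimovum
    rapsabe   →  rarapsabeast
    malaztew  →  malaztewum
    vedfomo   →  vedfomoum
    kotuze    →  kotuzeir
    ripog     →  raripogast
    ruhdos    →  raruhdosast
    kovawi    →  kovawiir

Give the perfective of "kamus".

kamusir

"kamus" begins with k-. The stems beginning with k- (kovawi → kovawiir, kotuze → kotuzeir, kowi → kowiir) add -ir.
So kamus → kamusir.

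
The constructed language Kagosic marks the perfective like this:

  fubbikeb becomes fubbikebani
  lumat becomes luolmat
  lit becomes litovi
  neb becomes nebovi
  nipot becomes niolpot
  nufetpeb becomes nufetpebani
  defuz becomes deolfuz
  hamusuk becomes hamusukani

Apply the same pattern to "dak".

dakovi

lit and nipot both end in -t yet inflect differently (litovi, niolpot), so the final letter is not what conditions the rule; the number of vowels is.
"dak" has 1 vowel. The stems with 1 vowel (neb → nebovi, lit → litovi) add -ovi.
The other patterns: stems with 2 vowels insert -ol- after the first vowel; stems with 3 vowels add -ani.
So dak → dakovi.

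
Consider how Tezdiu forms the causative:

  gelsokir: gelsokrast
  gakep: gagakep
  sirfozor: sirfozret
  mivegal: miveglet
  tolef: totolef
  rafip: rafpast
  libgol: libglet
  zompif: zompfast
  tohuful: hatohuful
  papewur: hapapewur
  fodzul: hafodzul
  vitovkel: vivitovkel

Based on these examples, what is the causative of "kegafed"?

kekegafed

tohuful and libgol both end in -l yet inflect differently (hatohuful, libglet), so the final letter is not what conditions the rule; the last vowel is.
"kegafed" has last vowel 'e'. The stems whose last vowel is 'e' (vitovkel → vivitovkel, gakep → gagakep, tolef → totolef) repeat the first consonant+vowel as a prefix.
The other patterns: stems whose last vowel is 'u' add the prefix ha-; stems whose last vowel is 'a' or 'o' delete the last vowel and add -et; stems whose last vowel is 'i' delete the last vowel and add -ast.
So kegafed → kekegafed.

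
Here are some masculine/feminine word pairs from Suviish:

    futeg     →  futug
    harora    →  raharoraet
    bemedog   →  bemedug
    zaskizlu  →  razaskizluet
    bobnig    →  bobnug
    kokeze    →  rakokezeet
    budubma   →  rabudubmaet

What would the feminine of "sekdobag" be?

sekdobug

futeg and kokeze both have last vowel 'e' yet inflect differently (futug, rakokezeet), so the last vowel is not what conditions the rule; whether the stem ends in a vowel or a consonant is.
"sekdobag" ends in a consonant. The stems ending in a consonant (bobnig → bobnug, futeg → futug, bemedog → bemedug) change the last vowel to 'u'.
So sekdobag → sekdobug.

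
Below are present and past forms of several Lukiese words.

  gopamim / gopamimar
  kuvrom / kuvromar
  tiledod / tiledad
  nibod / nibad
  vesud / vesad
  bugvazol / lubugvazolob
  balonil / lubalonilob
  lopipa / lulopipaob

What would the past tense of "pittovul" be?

lupittovulob

"pittovul" ends in -l. The stems ending in -l (bugvazol → lubugvazolob, balonil → lubalonilob) add lu- … -ob around the stem.
The other patterns: stems ending in -m add -ar; stems ending in -d change the last vowel to 'a'.
So pittovul → lupittovulob.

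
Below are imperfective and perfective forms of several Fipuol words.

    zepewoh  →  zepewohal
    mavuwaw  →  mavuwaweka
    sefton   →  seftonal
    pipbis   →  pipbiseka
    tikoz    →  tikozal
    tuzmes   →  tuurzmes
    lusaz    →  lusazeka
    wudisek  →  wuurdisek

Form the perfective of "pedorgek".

tikoz and lusaz both end in -z yet inflect differently (tikozal, lusazeka), so the final letter is not what conditions the rule; the last vowel is.
"pedorgek" has last vowel 'e'. The stems whose last vowel is 'e' (wudisek → wuurdisek, tuzmes → tuurzmes) insert -ur- after the first vowel.
The other patterns: stems whose last vowel is 'o' add -al; stems whose last vowel is 'a' or 'i' add -eka.
So pedorgek → peurdorgek.

peurdorgek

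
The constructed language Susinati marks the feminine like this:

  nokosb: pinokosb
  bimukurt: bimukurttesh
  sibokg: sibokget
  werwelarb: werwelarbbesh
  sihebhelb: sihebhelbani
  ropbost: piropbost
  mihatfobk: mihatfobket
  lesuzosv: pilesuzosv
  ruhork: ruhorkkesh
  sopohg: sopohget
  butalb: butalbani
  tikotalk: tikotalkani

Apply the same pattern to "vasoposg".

ropbost and bimukurt both end in -t yet inflect differently (piropbost, bimukurttesh), so the final letter is not what conditions the rule; the second-to-last letter is.
"vasoposg" has second-to-last letter 's'. The stems whose second-to-last letter is 's' (ropbost → piropbost, lesuzosv → pilesuzosv, nokosb → pinokosb) add the prefix pi-.
So vasoposg → pivasoposg.

pivasoposg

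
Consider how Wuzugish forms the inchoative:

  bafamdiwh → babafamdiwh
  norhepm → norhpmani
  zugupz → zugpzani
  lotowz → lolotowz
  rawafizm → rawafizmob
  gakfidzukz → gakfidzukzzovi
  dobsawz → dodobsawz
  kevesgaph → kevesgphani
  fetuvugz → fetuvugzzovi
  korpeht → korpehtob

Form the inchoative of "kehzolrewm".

kekehzolrewm

gakfidzukz and lotowz both end in -z yet inflect differently (gakfidzukzzovi, lolotowz), so the final letter is not what conditions the rule; the second-to-last letter is.
"kehzolrewm" has second-to-last letter 'w'. The stems whose second-to-last letter is 'w' (bafamdiwh → babafamdiwh, lotowz → lolotowz, dobsawz → dodobsawz) repeat the first consonant+vowel as a prefix.
The other patterns: stems whose second-to-last letter is 'g' or 'k' double the final consonant and add -ovi; stems whose second-to-last letter is 'p' delete the last vowel and add -ani; stems whose second-to-last letter is 'h' or 'z' add -ob.
So kehzolrewm → kekehzolrewm.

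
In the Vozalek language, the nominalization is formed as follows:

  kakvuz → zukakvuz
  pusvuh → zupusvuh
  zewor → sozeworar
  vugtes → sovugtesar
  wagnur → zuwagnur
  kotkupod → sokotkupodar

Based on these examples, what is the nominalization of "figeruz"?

zewor and wagnur both end in -r yet inflect differently (sozeworar, zuwagnur), so the final letter is not what conditions the rule; the last vowel is.
"figeruz" has last vowel 'u'. The stems whose last vowel is 'u' (wagnur → zuwagnur, kakvuz → zukakvuz, pusvuh → zupusvuh) add the prefix zu-.
The other pattern: stems whose last vowel is 'e' or 'o' add so- … -ar around the stem.
So figeruz → zufigeruz.

zufigeruz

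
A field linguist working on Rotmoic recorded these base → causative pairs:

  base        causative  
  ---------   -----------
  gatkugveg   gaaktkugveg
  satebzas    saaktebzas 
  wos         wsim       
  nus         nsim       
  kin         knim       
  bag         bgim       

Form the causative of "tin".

tnim

bag and gatkugveg both end in -g yet inflect differently (bgim, gaaktkugveg), so the final letter is not what conditions the rule; the number of vowels is.
"tin" has 1 vowel. The stems with 1 vowel (kin → knim, bag → bgim, nus → nsim) delete the last vowel and add -im.
So tin → tnim.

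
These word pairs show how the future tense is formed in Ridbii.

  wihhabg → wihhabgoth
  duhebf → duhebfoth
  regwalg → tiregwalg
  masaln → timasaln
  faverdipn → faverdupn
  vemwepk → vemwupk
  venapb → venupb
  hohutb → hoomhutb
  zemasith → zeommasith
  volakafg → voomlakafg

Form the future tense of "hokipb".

wihhabg and regwalg both end in -g yet inflect differently (wihhabgoth, tiregwalg), so the final letter is not what conditions the rule; the second-to-last letter is.
"hokipb" has second-to-last letter 'p'. The stems whose second-to-last letter is 'p' (faverdipn → faverdupn, vemwepk → vemwupk, venapb → venupb) change the last vowel to 'u'.
So hokipb → hokupb.

hokupb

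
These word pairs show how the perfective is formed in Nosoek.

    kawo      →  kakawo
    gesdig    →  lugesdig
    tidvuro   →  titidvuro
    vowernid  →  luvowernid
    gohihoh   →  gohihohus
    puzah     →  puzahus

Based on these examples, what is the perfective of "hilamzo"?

hihilamzo

tidvuro and gohihoh both have last vowel 'o' yet inflect differently (titidvuro, gohihohus), so the last vowel is not what conditions the rule; the final letter is.
"hilamzo" ends in -o. The stems ending in -o (tidvuro → titidvuro, kawo → kakawo) repeat the first consonant+vowel as a prefix.
The other patterns: stems ending in -h add -us; stems ending in -d or -g add the prefix lu-.
So hilamzo → hihilamzo.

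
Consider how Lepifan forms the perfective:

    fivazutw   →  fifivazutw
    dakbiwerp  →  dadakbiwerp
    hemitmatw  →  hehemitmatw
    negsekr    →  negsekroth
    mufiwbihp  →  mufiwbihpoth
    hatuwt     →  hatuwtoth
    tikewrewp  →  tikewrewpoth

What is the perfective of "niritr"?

niniritr

"niritr" has second-to-last letter 't'. The stems whose second-to-last letter is 't' (fivazutw → fifivazutw, hemitmatw → hehemitmatw) repeat the first consonant+vowel as a prefix.
The other pattern: stems whose second-to-last letter is 'h', 'k' or 'w' add -oth.
So niritr → niniritr.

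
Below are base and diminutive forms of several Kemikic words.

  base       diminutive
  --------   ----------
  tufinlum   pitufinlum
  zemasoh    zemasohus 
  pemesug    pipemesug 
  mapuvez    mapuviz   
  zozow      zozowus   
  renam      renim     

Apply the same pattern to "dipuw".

tufinlum and renam both end in -m yet inflect differently (pitufinlum, renim), so the final letter is not what conditions the rule; the last vowel is.
"dipuw" has last vowel 'u'. The stems whose last vowel is 'u' (tufinlum → pitufinlum, pemesug → pipemesug) add the prefix pi-.
So dipuw → pidipuw.

pidipuw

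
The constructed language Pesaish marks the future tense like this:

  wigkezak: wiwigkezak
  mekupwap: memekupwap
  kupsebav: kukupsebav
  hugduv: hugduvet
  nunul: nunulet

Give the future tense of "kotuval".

kokotuval

kupsebav and hugduv both end in -v yet inflect differently (kukupsebav, hugduvet), so the final letter is not what conditions the rule; the last vowel is.
"kotuval" has last vowel 'a'. The stems whose last vowel is 'a' (wigkezak → wiwigkezak, mekupwap → memekupwap, kupsebav → kukupsebav) repeat the first consonant+vowel as a prefix.
So kotuval → kokotuval.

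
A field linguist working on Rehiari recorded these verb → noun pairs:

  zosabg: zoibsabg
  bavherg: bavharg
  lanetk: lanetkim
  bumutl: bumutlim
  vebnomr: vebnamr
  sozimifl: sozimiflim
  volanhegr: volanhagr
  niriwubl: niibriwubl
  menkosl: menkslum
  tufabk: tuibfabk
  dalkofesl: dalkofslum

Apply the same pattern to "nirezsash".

nirezsshum

bumutl and niriwubl both end in -l yet inflect differently (bumutlim, niibriwubl), so the final letter is not what conditions the rule; the second-to-last letter is.
"nirezsash" has second-to-last letter 's'. The stems whose second-to-last letter is 's' (dalkofesl → dalkofslum, menkosl → menkslum) delete the last vowel and add -um.
So nirezsash → nirezsshum.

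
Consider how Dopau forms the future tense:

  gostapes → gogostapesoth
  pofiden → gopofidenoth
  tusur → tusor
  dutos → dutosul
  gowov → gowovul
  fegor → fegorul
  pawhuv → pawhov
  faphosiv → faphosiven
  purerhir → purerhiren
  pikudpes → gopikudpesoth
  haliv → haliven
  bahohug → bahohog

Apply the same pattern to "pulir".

gostapes and dutos both end in -s yet inflect differently (gogostapesoth, dutosul), so the final letter is not what conditions the rule; the last vowel is.
"pulir" has last vowel 'i'. The stems whose last vowel is 'i' (purerhir → purerhiren, faphosiv → faphosiven, haliv → haliven) add -en.
So pulir → puliren.

puliren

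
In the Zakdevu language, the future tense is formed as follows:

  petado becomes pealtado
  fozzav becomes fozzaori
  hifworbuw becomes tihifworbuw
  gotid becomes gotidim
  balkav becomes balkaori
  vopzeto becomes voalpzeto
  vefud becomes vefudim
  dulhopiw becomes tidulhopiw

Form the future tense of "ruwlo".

rualwlo

dulhopiw and gotid both have last vowel 'i' yet inflect differently (tidulhopiw, gotidim), so the last vowel is not what conditions the rule; the final letter is.
"ruwlo" ends in -o. The stems ending in -o (petado → pealtado, vopzeto → voalpzeto) insert -al- after the first vowel.
So ruwlo → rualwlo.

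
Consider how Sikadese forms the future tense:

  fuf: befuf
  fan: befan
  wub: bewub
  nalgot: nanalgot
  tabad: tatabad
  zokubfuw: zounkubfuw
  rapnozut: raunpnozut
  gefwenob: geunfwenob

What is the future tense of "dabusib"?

nalgot and rapnozut both end in -t yet inflect differently (nanalgot, raunpnozut), so the final letter is not what conditions the rule; the number of vowels is.
"dabusib" has 3 vowels. The stems with 3 vowels (zokubfuw → zounkubfuw, rapnozut → raunpnozut, gefwenob → geunfwenob) insert -un- after the first vowel.
So dabusib → daunbusib.

daunbusib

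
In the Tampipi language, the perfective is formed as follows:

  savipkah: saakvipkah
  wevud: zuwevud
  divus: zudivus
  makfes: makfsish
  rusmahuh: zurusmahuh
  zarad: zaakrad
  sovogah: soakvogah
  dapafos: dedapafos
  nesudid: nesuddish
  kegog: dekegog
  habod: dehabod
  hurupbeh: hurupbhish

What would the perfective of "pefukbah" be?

peakfukbah

dapafos and divus both end in -s yet inflect differently (dedapafos, zudivus), so the final letter is not what conditions the rule; the last vowel is.
"pefukbah" has last vowel 'a'. The stems whose last vowel is 'a' (sovogah → soakvogah, zarad → zaakrad, savipkah → saakvipkah) insert -ak- after the first vowel.
The other patterns: stems whose last vowel is 'o' add the prefix de-; stems whose last vowel is 'u' add the prefix zu-; stems whose last vowel is 'e' or 'i' delete the last vowel and add -ish.
So pefukbah → peakfukbah.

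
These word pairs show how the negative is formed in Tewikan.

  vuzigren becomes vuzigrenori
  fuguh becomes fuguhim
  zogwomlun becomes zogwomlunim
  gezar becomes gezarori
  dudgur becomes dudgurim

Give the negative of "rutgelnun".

dudgur and gezar both end in -r yet inflect differently (dudgurim, gezarori), so the final letter is not what conditions the rule; the last vowel is.
"rutgelnun" has last vowel 'u'. The stems whose last vowel is 'u' (fuguh → fuguhim, zogwomlun → zogwomlunim, dudgur → dudgurim) add -im.
So rutgelnun → rutgelnunim.

rutgelnunim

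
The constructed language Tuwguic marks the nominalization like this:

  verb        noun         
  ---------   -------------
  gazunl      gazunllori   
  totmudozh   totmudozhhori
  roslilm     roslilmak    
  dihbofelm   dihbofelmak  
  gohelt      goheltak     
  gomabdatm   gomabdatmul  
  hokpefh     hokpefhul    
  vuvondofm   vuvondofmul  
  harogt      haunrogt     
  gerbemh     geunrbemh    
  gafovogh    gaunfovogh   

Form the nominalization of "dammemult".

dammemultak

roslilm and gomabdatm both end in -m yet inflect differently (roslilmak, gomabdatmul), so the final letter is not what conditions the rule; the second-to-last letter is.
"dammemult" has second-to-last letter 'l'. The stems whose second-to-last letter is 'l' (roslilm → roslilmak, dihbofelm → dihbofelmak, gohelt → goheltak) add -ak.
The other patterns: stems whose second-to-last letter is 'n' or 'z' double the final consonant and add -ori; stems whose second-to-last letter is 'f' or 't' add -ul; stems whose second-to-last letter is 'g' or 'm' insert -un- after the first vowel.
So dammemult → dammemultak.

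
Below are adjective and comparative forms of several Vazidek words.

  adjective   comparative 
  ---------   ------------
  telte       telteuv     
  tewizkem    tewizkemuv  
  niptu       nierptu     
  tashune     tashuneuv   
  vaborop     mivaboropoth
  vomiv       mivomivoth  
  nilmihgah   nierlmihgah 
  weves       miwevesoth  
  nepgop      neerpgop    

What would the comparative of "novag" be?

nepgop and vaborop both end in -p yet inflect differently (neerpgop, mivaboropoth), so the final letter is not what conditions the rule; the first letter is.
"novag" begins with n-. The stems beginning with n- (nepgop → neerpgop, nilmihgah → nierlmihgah, niptu → nierptu) insert -er- after the first vowel.
So novag → noervag.

noervag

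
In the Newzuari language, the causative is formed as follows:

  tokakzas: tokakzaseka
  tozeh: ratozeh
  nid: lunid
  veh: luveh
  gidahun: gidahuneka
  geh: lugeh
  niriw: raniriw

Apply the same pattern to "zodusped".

zoduspedeka

geh and tozeh both end in -h yet inflect differently (lugeh, ratozeh), so the final letter is not what conditions the rule; the number of vowels is.
"zodusped" has 3 vowels. The stems with 3 vowels (tokakzas → tokakzaseka, gidahun → gidahuneka) add -eka.
The other patterns: stems with 1 vowel add the prefix lu-; stems with 2 vowels add the prefix ra-.
So zodusped → zoduspedeka.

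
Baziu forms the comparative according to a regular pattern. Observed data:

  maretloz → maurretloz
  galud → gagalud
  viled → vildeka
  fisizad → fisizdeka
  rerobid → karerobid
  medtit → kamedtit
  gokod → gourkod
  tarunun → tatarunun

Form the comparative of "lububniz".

kalububniz

gokod and galud both end in -d yet inflect differently (gourkod, gagalud), so the final letter is not what conditions the rule; the last vowel is.
"lububniz" has last vowel 'i'. The stems whose last vowel is 'i' (medtit → kamedtit, rerobid → karerobid) add the prefix ka-.
The other patterns: stems whose last vowel is 'o' insert -ur- after the first vowel; stems whose last vowel is 'u' repeat the first consonant+vowel as a prefix; stems whose last vowel is 'a' or 'e' delete the last vowel and add -eka.
So lububniz → kalububniz.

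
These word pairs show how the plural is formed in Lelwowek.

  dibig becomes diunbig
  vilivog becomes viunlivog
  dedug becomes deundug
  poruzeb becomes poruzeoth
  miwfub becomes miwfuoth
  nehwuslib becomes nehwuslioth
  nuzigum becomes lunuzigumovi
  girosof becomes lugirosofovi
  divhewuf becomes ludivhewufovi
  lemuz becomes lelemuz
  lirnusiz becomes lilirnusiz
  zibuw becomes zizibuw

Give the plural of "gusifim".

"gusifim" ends in -m. The one such stem in the data (nuzigum → lunuzigumovi) adds lu- … -ovi around the stem, so the same rule applies.
So gusifim → lugusifimovi.

lugusifimovi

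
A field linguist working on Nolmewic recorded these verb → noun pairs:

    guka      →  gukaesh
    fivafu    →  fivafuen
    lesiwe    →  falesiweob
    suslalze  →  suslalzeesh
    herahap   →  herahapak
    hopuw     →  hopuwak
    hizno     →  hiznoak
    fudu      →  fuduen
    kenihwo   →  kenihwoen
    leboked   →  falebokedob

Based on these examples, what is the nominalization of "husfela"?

"husfela" begins with h-. The stems beginning with h- (hizno → hiznoak, herahap → herahapak, hopuw → hopuwak) add -ak.
The other patterns: stems beginning with f- or k- add -en; stems beginning with l- add fa- … -ob around the stem; stems beginning with g- or s- add -esh.
So husfela → husfelaak.

husfelaak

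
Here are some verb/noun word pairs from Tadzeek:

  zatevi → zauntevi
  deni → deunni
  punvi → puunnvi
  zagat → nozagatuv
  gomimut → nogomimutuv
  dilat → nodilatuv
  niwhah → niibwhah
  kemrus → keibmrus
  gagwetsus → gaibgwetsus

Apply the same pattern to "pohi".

zagat and niwhah both have last vowel 'a' yet inflect differently (nozagatuv, niibwhah), so the last vowel is not what conditions the rule; the final letter is.
"pohi" ends in -i. The stems ending in -i (zatevi → zauntevi, deni → deunni, punvi → puunnvi) insert -un- after the first vowel.
So pohi → pounhi.

pounhi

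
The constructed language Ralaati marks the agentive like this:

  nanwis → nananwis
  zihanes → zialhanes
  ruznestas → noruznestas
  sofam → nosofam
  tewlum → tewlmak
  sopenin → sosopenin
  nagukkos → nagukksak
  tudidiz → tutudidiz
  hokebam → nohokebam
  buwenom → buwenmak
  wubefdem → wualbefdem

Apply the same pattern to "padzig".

sofam and tewlum both end in -m yet inflect differently (nosofam, tewlmak), so the final letter is not what conditions the rule; the last vowel is.
"padzig" has last vowel 'i'. The stems whose last vowel is 'i' (tudidiz → tutudidiz, nanwis → nananwis, sopenin → sosopenin) repeat the first consonant+vowel as a prefix.
The other patterns: stems whose last vowel is 'a' add the prefix no-; stems whose last vowel is 'o' or 'u' delete the last vowel and add -ak; stems whose last vowel is 'e' insert -al- after the first vowel.
So padzig → papadzig.

papadzig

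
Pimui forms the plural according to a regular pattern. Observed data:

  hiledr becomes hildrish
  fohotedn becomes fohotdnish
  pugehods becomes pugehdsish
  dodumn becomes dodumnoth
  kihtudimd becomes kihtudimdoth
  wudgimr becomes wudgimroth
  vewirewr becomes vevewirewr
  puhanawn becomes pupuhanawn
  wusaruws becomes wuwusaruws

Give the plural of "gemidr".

fohotedn and dodumn both end in -n yet inflect differently (fohotdnish, dodumnoth), so the final letter is not what conditions the rule; the second-to-last letter is.
"gemidr" has second-to-last letter 'd'. The stems whose second-to-last letter is 'd' (hiledr → hildrish, fohotedn → fohotdnish, pugehods → pugehdsish) delete the last vowel and add -ish.
So gemidr → gemdrish.

gemdrish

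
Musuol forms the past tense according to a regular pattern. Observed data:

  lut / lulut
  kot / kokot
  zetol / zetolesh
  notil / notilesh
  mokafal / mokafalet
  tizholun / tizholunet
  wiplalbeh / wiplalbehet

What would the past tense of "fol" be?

fofol

"fol" has 1 vowel. The stems with 1 vowel (lut → lulut, kot → kokot) repeat the first consonant+vowel as a prefix.
The other patterns: stems with 2 vowels add -esh; stems with 3 vowels add -et.
So fol → fofol.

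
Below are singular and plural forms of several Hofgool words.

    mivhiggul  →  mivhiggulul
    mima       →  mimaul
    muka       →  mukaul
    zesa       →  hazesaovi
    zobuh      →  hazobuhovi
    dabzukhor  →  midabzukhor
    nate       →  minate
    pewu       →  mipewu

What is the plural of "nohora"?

mima and zesa both end in -a yet inflect differently (mimaul, hazesaovi), so the final letter is not what conditions the rule; the first letter is.
"nohora" begins with n-. The one such stem in the data (nate → minate) adds the prefix mi-, so the same rule applies.
The other patterns: stems beginning with m- add -ul; stems beginning with z- add ha- … -ovi around the stem.
So nohora → minohora.

minohora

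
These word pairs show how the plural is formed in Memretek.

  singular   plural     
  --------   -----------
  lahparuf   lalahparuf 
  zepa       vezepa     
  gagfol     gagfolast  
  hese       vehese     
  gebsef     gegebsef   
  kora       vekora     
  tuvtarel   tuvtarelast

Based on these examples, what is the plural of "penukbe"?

vepenukbe

gebsef and hese both have last vowel 'e' yet inflect differently (gegebsef, vehese), so the last vowel is not what conditions the rule; the final letter is.
"penukbe" ends in -e. The one such stem in the data (hese → vehese) adds the prefix ve-, so the same rule applies.
So penukbe → vepenukbe.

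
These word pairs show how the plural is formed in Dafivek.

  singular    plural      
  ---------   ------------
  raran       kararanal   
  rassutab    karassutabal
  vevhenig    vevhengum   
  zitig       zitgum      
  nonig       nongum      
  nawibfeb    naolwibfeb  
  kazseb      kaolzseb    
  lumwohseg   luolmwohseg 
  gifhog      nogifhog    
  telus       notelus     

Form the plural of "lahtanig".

rassutab and nawibfeb both end in -b yet inflect differently (karassutabal, naolwibfeb), so the final letter is not what conditions the rule; the last vowel is.
"lahtanig" has last vowel 'i'. The stems whose last vowel is 'i' (vevhenig → vevhengum, zitig → zitgum, nonig → nongum) delete the last vowel and add -um.
The other patterns: stems whose last vowel is 'a' add ka- … -al around the stem; stems whose last vowel is 'e' insert -ol- after the first vowel; stems whose last vowel is 'o' or 'u' add the prefix no-.
So lahtanig → lahtangum.

lahtangum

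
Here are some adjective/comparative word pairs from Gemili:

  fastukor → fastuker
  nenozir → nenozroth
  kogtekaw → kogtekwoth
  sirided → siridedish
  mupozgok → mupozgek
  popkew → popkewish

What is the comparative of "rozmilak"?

rozmilkoth

fastukor and nenozir both end in -r yet inflect differently (fastuker, nenozroth), so the final letter is not what conditions the rule; the last vowel is.
"rozmilak" has last vowel 'a'. The one such stem in the data (kogtekaw → kogtekwoth) deletes the last vowel and adds -oth (as does nenozir), so the same rule applies.
So rozmilak → rozmilkoth.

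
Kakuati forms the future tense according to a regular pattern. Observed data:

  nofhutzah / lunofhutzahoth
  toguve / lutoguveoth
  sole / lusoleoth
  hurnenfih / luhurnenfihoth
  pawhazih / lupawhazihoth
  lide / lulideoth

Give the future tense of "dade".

ludadeoth

Every pair shown (nofhutzah → lunofhutzahoth, toguve → lutoguveoth, sole → lusoleoth, …) follows the same rule: add lu- … -oth around the stem.
So dade → ludadeoth.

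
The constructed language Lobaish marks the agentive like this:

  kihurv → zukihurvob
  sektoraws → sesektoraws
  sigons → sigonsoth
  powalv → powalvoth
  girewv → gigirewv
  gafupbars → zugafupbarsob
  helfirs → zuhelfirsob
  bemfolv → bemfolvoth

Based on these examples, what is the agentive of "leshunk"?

sigons and helfirs both end in -s yet inflect differently (sigonsoth, zuhelfirsob), so the final letter is not what conditions the rule; the second-to-last letter is.
"leshunk" has second-to-last letter 'n'. The one such stem in the data (sigons → sigonsoth) adds -oth, so the same rule applies.
So leshunk → leshunkoth.

leshunkoth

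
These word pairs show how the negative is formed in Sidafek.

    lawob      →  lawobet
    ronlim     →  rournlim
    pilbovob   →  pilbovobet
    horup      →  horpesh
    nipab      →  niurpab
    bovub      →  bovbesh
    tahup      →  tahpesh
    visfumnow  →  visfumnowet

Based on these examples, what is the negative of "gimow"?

gimowet

bovub and lawob both end in -b yet inflect differently (bovbesh, lawobet), so the final letter is not what conditions the rule; the last vowel is.
"gimow" has last vowel 'o'. The stems whose last vowel is 'o' (lawob → lawobet, visfumnow → visfumnowet, pilbovob → pilbovobet) add -et.
The other patterns: stems whose last vowel is 'u' delete the last vowel and add -esh; stems whose last vowel is 'a' or 'i' insert -ur- after the first vowel.
So gimow → gimowet.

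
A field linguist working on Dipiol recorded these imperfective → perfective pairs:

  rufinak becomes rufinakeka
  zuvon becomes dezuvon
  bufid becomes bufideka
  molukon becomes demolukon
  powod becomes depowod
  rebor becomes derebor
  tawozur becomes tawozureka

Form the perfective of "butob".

powod and bufid both end in -d yet inflect differently (depowod, bufideka), so the final letter is not what conditions the rule; the last vowel is.
"butob" has last vowel 'o'. The stems whose last vowel is 'o' (powod → depowod, molukon → demolukon, rebor → derebor) add the prefix de-.
So butob → debutob.

debutob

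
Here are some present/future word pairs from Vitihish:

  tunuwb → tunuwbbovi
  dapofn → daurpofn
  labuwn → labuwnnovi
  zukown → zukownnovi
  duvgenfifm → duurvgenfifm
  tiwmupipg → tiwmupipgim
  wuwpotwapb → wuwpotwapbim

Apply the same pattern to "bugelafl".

buurgelafl

tunuwb and wuwpotwapb both end in -b yet inflect differently (tunuwbbovi, wuwpotwapbim), so the final letter is not what conditions the rule; the second-to-last letter is.
"bugelafl" has second-to-last letter 'f'. The stems whose second-to-last letter is 'f' (dapofn → daurpofn, duvgenfifm → duurvgenfifm) insert -ur- after the first vowel.
The other patterns: stems whose second-to-last letter is 'w' double the final consonant and add -ovi; stems whose second-to-last letter is 'p' add -im.
So bugelafl → buurgelafl.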